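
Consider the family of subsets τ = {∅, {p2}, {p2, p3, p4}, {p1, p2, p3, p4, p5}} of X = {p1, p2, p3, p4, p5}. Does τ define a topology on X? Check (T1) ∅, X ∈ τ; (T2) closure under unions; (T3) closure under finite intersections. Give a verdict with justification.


τ IS a topology on X.

Axiom (T1): ∅ ∈ τ? Yes; X ∈ τ? Yes.
Axiom (T2/T3): check pairwise unions and intersections of members of τ.
All pairwise intersections and unions checked — each lies in τ. Therefore τ satisfies (T1), (T2), (T3): it IS a topology on X.


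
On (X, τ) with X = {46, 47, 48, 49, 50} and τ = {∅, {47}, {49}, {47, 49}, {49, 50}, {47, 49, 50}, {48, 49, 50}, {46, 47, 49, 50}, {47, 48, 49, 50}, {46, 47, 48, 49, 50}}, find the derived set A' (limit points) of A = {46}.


A' = ∅

For each x ∈ X, list the open sets U ∈ τ with x ∈ U, then check whether U ∩ (A ∖ {x}) ≠ ∅ for every such U.
  x = 46: open {46, 47, 49, 50} ∋ x has {46, 47, 49, 50} ∩ (A ∖ {46}) = ∅, so x is NOT a limit point.
  x = 47: open {47} ∋ x has {47} ∩ (A ∖ {47}) = ∅, so x is NOT a limit point.
  x = 48: open {48, 49, 50} ∋ x has {48, 49, 50} ∩ (A ∖ {48}) = ∅, so x is NOT a limit point.
  x = 49: open {49} ∋ x has {49} ∩ (A ∖ {49}) = ∅, so x is NOT a limit point.
  x = 50: open {49, 50} ∋ x has {49, 50} ∩ (A ∖ {50}) = ∅, so x is NOT a limit point.
Collecting: A' = ∅.


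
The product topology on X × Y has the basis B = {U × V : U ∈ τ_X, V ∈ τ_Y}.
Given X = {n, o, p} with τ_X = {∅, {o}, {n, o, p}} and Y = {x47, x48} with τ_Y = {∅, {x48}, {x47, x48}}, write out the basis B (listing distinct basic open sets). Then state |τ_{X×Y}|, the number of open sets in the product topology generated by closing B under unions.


Basis B = {∅ × ∅, {o} × {x48}, {o} × {x47, x48}, {n, o, p} × {x48}, {n, o, p} × {x47, x48}}; |τ_{X×Y}| = 6.

Enumerate products U × V with U ∈ τ_X, V ∈ τ_Y (deduplicated):
  ∅ × ∅ = {} (∅)
  {o} × {x48} = {(o,x48)}
  {o} × {x47, x48} = {(o,x47), (o,x48)}
  {n, o, p} × {x48} = {(n,x48), (o,x48), (p,x48)}
  {n, o, p} × {x47, x48} = {(n,x47), (n,x48), (o,x47), (o,x48), (p,x47), (p,x48)}
These 5 distinct sets form the basis B.
Close under arbitrary unions to get τ_{X×Y}; counting gives |τ_{X×Y}| = 6.


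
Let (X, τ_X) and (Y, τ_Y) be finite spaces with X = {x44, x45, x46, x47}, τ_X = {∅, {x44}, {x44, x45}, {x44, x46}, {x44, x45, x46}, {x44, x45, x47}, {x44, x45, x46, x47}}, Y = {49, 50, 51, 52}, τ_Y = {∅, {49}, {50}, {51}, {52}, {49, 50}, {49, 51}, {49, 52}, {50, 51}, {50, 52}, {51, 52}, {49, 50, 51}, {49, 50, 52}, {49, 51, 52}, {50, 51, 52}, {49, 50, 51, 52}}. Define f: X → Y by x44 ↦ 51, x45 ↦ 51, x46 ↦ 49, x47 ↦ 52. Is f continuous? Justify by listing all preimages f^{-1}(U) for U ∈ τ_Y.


f is NOT continuous.

Compute f^{-1}(U) for each U ∈ τ_Y:
  U = ∅: f^{-1}(U) = ∅ ∈ τ_X ✓.
  U = {49}: f^{-1}(U) = {x46} ∉ τ_X ✗.
  U = {50}: f^{-1}(U) = ∅ ∈ τ_X ✓.
  U = {51}: f^{-1}(U) = {x44, x45} ∈ τ_X ✓.
  U = {52}: f^{-1}(U) = {x47} ∉ τ_X ✗.
  U = {49, 50}: f^{-1}(U) = {x46} ∉ τ_X ✗.
  U = {49, 51}: f^{-1}(U) = {x44, x45, x46} ∈ τ_X ✓.
  U = {49, 52}: f^{-1}(U) = {x46, x47} ∉ τ_X ✗.
  U = {50, 51}: f^{-1}(U) = {x44, x45} ∈ τ_X ✓.
  U = {50, 52}: f^{-1}(U) = {x47} ∉ τ_X ✗.
  U = {51, 52}: f^{-1}(U) = {x44, x45, x47} ∈ τ_X ✓.
  U = {49, 50, 51}: f^{-1}(U) = {x44, x45, x46} ∈ τ_X ✓.
  U = {49, 50, 52}: f^{-1}(U) = {x46, x47} ∉ τ_X ✗.
  U = {49, 51, 52}: f^{-1}(U) = {x44, x45, x46, x47} ∈ τ_X ✓.
  U = {50, 51, 52}: f^{-1}(U) = {x44, x45, x47} ∈ τ_X ✓.
  U = {49, 50, 51, 52}: f^{-1}(U) = {x44, x45, x46, x47} ∈ τ_X ✓.
Found U = {49} with f^{-1}(U) = {x46} not in τ_X. Therefore f is NOT continuous.


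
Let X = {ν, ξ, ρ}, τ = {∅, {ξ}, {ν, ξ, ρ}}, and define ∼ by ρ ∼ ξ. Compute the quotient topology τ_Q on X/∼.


X/∼ = {[ν], [ξ=ρ]}; |τ_Q| = 2.

Equivalence classes: [ν], [ξ=ρ].
Quotient map π: X → X/∼ sends ν ↦ [ν], ξ ↦ [ξ=ρ], ρ ↦ [ξ=ρ].
For each subset V ⊆ X/∼, compute π^{-1}(V) ⊆ X and check whether π^{-1}(V) ∈ τ. V is open in τ_Q iff π^{-1}(V) ∈ τ.
  V = {}: π^{-1}(V) = ∅ ∈ τ ✓.
  V = {[ν]}: π^{-1}(V) = {ν} ∉ τ ✗.
  V = {[ξ=ρ]}: π^{-1}(V) = {ξ, ρ} ∉ τ ✗.
  V = {[ν], [ξ=ρ]}: π^{-1}(V) = {ν, ξ, ρ} ∈ τ ✓.
Open sets in the quotient: τ_Q = {{}, {[ν], [ξ=ρ]}} (2 elements).


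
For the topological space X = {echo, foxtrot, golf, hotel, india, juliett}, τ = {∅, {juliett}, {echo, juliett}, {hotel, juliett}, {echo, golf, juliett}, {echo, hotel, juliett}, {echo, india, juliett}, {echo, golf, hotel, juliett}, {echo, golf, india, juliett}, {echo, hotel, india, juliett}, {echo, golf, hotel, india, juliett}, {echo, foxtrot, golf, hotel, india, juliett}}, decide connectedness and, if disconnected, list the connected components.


(X, τ) is connected.

Find clopen sets (U ∈ τ with X ∖ U ∈ τ):
  U = ∅, X ∖ U = {echo, foxtrot, golf, hotel, india, juliett} — both open, so U is clopen.
  U = {echo, foxtrot, golf, hotel, india, juliett}, X ∖ U = ∅ — both open, so U is clopen.
Only trivial clopens (∅ and X) exist, so (X, τ) is connected.
Compute connected components by grouping points that agree on all clopens:
  component: {echo, foxtrot, golf, hotel, india, juliett}


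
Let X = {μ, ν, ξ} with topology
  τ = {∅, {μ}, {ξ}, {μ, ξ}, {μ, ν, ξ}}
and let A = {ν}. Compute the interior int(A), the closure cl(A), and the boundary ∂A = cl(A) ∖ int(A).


int(A) = ∅, cl(A) = {ν}, ∂A = {ν}.

Closed sets in (X, τ) are complements of opens:
  closed(X, τ) = {∅, {ν}, {μ, ν}, {ν, ξ}, {μ, ν, ξ}}.
int(A) = ⋃ {U ∈ τ : U ⊆ A}. Opens contained in A: ∅.
Taking the union of these: int(A) = ∅.
cl(A) = ⋂ {C closed : A ⊆ C}. Closed sets containing A: {ν}, {μ, ν}, {ν, ξ}, {μ, ν, ξ}.
Intersecting these: cl(A) = {ν}.
∂A = cl(A) ∖ int(A) = {ν} ∖ ∅ = {ν}.


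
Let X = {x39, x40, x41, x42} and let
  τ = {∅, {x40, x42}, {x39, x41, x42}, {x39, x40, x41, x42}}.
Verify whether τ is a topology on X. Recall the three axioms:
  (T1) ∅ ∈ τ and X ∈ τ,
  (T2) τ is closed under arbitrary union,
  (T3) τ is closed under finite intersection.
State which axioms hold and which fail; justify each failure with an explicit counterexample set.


τ is NOT a topology on X.

Axiom (T1): ∅ ∈ τ? Yes; X ∈ τ? Yes.
Axiom (T2/T3): check pairwise unions and intersections of members of τ.
Counterexample for (T3): {x40, x42} ∩ {x39, x41, x42} = {x42} ∉ τ. Therefore τ is NOT a topology.


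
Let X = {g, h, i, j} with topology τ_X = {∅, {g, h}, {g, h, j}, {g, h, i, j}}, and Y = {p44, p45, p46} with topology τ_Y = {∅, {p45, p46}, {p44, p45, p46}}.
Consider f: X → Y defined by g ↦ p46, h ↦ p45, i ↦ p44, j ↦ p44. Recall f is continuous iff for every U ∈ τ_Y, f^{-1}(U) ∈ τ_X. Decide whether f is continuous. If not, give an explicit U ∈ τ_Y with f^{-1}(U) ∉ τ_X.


f IS continuous.

Compute f^{-1}(U) for each U ∈ τ_Y:
  U = ∅: f^{-1}(U) = ∅ ∈ τ_X ✓.
  U = {p45, p46}: f^{-1}(U) = {g, h} ∈ τ_X ✓.
  U = {p44, p45, p46}: f^{-1}(U) = {g, h, i, j} ∈ τ_X ✓.
Every preimage lies in τ_X, so f IS continuous.


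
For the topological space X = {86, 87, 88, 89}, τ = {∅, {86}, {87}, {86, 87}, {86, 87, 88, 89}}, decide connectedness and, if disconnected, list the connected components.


(X, τ) is connected.

Find clopen sets (U ∈ τ with X ∖ U ∈ τ):
  U = ∅, X ∖ U = {86, 87, 88, 89} — both open, so U is clopen.
  U = {86, 87, 88, 89}, X ∖ U = ∅ — both open, so U is clopen.
Only trivial clopens (∅ and X) exist, so (X, τ) is connected.
Compute connected components by grouping points that agree on all clopens:
  component: {86, 87, 88, 89}


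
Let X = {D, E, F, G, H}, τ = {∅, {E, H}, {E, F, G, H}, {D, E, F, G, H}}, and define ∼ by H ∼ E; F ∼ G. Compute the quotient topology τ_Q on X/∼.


X/∼ = {[D], [E=H], [F=G]}; |τ_Q| = 4.

Equivalence classes: [D], [E=H], [F=G].
Quotient map π: X → X/∼ sends D ↦ [D], E ↦ [E=H], F ↦ [F=G], G ↦ [F=G], H ↦ [E=H].
For each subset V ⊆ X/∼, compute π^{-1}(V) ⊆ X and check whether π^{-1}(V) ∈ τ. V is open in τ_Q iff π^{-1}(V) ∈ τ.
  V = {}: π^{-1}(V) = ∅ ∈ τ ✓.
  V = {[D]}: π^{-1}(V) = {D} ∉ τ ✗.
  V = {[E=H]}: π^{-1}(V) = {E, H} ∈ τ ✓.
  V = {[D], [E=H]}: π^{-1}(V) = {D, E, H} ∉ τ ✗.
  V = {[F=G]}: π^{-1}(V) = {F, G} ∉ τ ✗.
  V = {[D], [F=G]}: π^{-1}(V) = {D, F, G} ∉ τ ✗.
  V = {[E=H], [F=G]}: π^{-1}(V) = {E, F, G, H} ∈ τ ✓.
  V = {[D], [E=H], [F=G]}: π^{-1}(V) = {D, E, F, G, H} ∈ τ ✓.
Open sets in the quotient: τ_Q = {{}, {[E=H]}, {[E=H], [F=G]}, {[D], [E=H], [F=G]}} (4 elements).


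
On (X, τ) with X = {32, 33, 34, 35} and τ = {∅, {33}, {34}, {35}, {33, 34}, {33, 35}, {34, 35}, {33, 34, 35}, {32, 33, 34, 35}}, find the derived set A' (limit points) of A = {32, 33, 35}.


A' = {32}

For each x ∈ X, list the open sets U ∈ τ with x ∈ U, then check whether U ∩ (A ∖ {x}) ≠ ∅ for every such U.
  x = 32: opens ∋ x are {32, 33, 34, 35}; each meets A ∖ {32}, so x IS a limit point.
  x = 33: open {33} ∋ x has {33} ∩ (A ∖ {33}) = ∅, so x is NOT a limit point.
  x = 34: open {34} ∋ x has {34} ∩ (A ∖ {34}) = ∅, so x is NOT a limit point.
  x = 35: open {35} ∋ x has {35} ∩ (A ∖ {35}) = ∅, so x is NOT a limit point.
Collecting: A' = {32}.


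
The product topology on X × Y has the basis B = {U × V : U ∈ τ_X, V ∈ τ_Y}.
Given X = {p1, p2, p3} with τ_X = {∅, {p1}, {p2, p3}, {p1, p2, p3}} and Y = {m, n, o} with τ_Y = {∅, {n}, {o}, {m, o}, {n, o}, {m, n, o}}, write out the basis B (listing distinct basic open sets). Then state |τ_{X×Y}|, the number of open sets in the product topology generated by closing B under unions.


Basis B = {∅ × ∅, {p1} × {n}, {p1} × {o}, {p1} × {m, o}, {p1} × {n, o}, {p2, p3} × {n}, {p2, p3} × {o}, {p1} × {m, n, o}, {p1, p2, p3} × {n}, {p1, p2, p3} × {o}, {p2, p3} × {m, o}, {p2, p3} × {n, o}, {p1, p2, p3} × {m, o}, {p1, p2, p3} × {n, o}, {p2, p3} × {m, n, o}, {p1, p2, p3} × {m, n, o}}; |τ_{X×Y}| = 36.

Enumerate products U × V with U ∈ τ_X, V ∈ τ_Y (deduplicated):
  ∅ × ∅ = {} (∅)
  {p1} × {n} = {(p1,n)}
  {p1} × {o} = {(p1,o)}
  {p1} × {m, o} = {(p1,m), (p1,o)}
  {p1} × {n, o} = {(p1,n), (p1,o)}
  {p2, p3} × {n} = {(p2,n), (p3,n)}
  {p2, p3} × {o} = {(p2,o), (p3,o)}
  {p1} × {m, n, o} = {(p1,m), (p1,n), (p1,o)}
  {p1, p2, p3} × {n} = {(p1,n), (p2,n), (p3,n)}
  {p1, p2, p3} × {o} = {(p1,o), (p2,o), (p3,o)}
  {p2, p3} × {m, o} = {(p2,m), (p2,o), (p3,m), (p3,o)}
  {p2, p3} × {n, o} = {(p2,n), (p2,o), (p3,n), (p3,o)}
  {p1, p2, p3} × {m, o} = {(p1,m), (p1,o), (p2,m), (p2,o), (p3,m), (p3,o)}
  {p1, p2, p3} × {n, o} = {(p1,n), (p1,o), (p2,n), (p2,o), (p3,n), (p3,o)}
  {p2, p3} × {m, n, o} = {(p2,m), (p2,n), (p2,o), (p3,m), (p3,n), (p3,o)}
  {p1, p2, p3} × {m, n, o} = {(p1,m), (p1,n), (p1,o), (p2,m), (p2,n), (p2,o), (p3,m), (p3,n), (p3,o)}
These 16 distinct sets form the basis B.
Close under arbitrary unions to get τ_{X×Y}; counting gives |τ_{X×Y}| = 36.


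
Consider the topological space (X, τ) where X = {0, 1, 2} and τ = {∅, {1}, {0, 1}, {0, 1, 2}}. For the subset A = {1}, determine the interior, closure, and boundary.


int(A) = {1}, cl(A) = {0, 1, 2}, ∂A = {0, 2}.

Closed sets in (X, τ) are complements of opens:
  closed(X, τ) = {∅, {2}, {0, 2}, {0, 1, 2}}.
int(A) = ⋃ {U ∈ τ : U ⊆ A}. Opens contained in A: ∅, {1}.
Taking the union of these: int(A) = {1}.
cl(A) = ⋂ {C closed : A ⊆ C}. Closed sets containing A: {0, 1, 2}.
Intersecting these: cl(A) = {0, 1, 2}.
∂A = cl(A) ∖ int(A) = {0, 1, 2} ∖ {1} = {0, 2}.


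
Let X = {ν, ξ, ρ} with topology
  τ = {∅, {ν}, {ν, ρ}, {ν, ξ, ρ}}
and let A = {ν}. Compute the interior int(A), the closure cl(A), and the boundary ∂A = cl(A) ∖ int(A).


int(A) = {ν}, cl(A) = {ν, ξ, ρ}, ∂A = {ξ, ρ}.

Closed sets in (X, τ) are complements of opens:
  closed(X, τ) = {∅, {ξ}, {ξ, ρ}, {ν, ξ, ρ}}.
int(A) = ⋃ {U ∈ τ : U ⊆ A}. Opens contained in A: ∅, {ν}.
Taking the union of these: int(A) = {ν}.
cl(A) = ⋂ {C closed : A ⊆ C}. Closed sets containing A: {ν, ξ, ρ}.
Intersecting these: cl(A) = {ν, ξ, ρ}.
∂A = cl(A) ∖ int(A) = {ν, ξ, ρ} ∖ {ν} = {ξ, ρ}.


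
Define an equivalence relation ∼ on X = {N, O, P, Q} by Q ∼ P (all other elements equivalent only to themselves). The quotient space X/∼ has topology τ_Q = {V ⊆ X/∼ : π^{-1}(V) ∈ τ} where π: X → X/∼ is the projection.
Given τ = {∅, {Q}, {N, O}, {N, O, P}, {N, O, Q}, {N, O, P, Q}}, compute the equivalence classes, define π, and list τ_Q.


X/∼ = {[N], [O], [P=Q]}; |τ_Q| = 3.

Equivalence classes: [N], [O], [P=Q].
Quotient map π: X → X/∼ sends N ↦ [N], O ↦ [O], P ↦ [P=Q], Q ↦ [P=Q].
For each subset V ⊆ X/∼, compute π^{-1}(V) ⊆ X and check whether π^{-1}(V) ∈ τ. V is open in τ_Q iff π^{-1}(V) ∈ τ.
  V = {}: π^{-1}(V) = ∅ ∈ τ ✓.
  V = {[N]}: π^{-1}(V) = {N} ∉ τ ✗.
  V = {[O]}: π^{-1}(V) = {O} ∉ τ ✗.
  V = {[N], [O]}: π^{-1}(V) = {N, O} ∈ τ ✓.
  V = {[P=Q]}: π^{-1}(V) = {P, Q} ∉ τ ✗.
  V = {[N], [P=Q]}: π^{-1}(V) = {N, P, Q} ∉ τ ✗.
  V = {[O], [P=Q]}: π^{-1}(V) = {O, P, Q} ∉ τ ✗.
  V = {[N], [O], [P=Q]}: π^{-1}(V) = {N, O, P, Q} ∈ τ ✓.
Open sets in the quotient: τ_Q = {{}, {[N], [O]}, {[N], [O], [P=Q]}} (3 elements).


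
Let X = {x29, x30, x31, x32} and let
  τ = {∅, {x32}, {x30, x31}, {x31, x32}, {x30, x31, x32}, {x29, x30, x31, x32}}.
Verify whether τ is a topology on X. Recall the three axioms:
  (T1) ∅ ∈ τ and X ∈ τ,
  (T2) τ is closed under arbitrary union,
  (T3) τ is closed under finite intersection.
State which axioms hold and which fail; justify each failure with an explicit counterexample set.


τ is NOT a topology on X.

Axiom (T1): ∅ ∈ τ? Yes; X ∈ τ? Yes.
Axiom (T2/T3): check pairwise unions and intersections of members of τ.
Counterexample for (T3): {x30, x31} ∩ {x31, x32} = {x31} ∉ τ. Therefore τ is NOT a topology.


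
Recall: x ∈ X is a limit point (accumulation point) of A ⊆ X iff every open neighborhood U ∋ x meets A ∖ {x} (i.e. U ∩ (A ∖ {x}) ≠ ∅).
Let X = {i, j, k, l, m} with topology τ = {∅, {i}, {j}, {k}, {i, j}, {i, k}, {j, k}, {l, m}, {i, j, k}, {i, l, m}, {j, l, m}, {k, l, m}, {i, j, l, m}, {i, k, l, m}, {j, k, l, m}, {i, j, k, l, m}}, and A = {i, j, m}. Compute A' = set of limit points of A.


A' = {l}

For each x ∈ X, list the open sets U ∈ τ with x ∈ U, then check whether U ∩ (A ∖ {x}) ≠ ∅ for every such U.
  x = i: open {i} ∋ x has {i} ∩ (A ∖ {i}) = ∅, so x is NOT a limit point.
  x = j: open {j} ∋ x has {j} ∩ (A ∖ {j}) = ∅, so x is NOT a limit point.
  x = k: open {k} ∋ x has {k} ∩ (A ∖ {k}) = ∅, so x is NOT a limit point.
  x = l: opens ∋ x are {l, m}, {i, l, m}, {j, l, m}, {k, l, m}, {i, j, l, m}, {i, k, l, m}, {j, k, l, m}, {i, j, k, l, m}; each meets A ∖ {l}, so x IS a limit point.
  x = m: open {l, m} ∋ x has {l, m} ∩ (A ∖ {m}) = ∅, so x is NOT a limit point.
Collecting: A' = {l}.


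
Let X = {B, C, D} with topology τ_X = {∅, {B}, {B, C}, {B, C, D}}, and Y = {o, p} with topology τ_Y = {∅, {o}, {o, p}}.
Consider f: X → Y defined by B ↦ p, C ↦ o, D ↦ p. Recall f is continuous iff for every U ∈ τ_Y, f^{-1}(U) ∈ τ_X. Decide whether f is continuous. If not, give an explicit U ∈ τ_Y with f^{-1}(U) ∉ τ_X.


f is NOT continuous.

Compute f^{-1}(U) for each U ∈ τ_Y:
  U = ∅: f^{-1}(U) = ∅ ∈ τ_X ✓.
  U = {o}: f^{-1}(U) = {C} ∉ τ_X ✗.
  U = {o, p}: f^{-1}(U) = {B, C, D} ∈ τ_X ✓.
Found U = {o} with f^{-1}(U) = {C} not in τ_X. Therefore f is NOT continuous.


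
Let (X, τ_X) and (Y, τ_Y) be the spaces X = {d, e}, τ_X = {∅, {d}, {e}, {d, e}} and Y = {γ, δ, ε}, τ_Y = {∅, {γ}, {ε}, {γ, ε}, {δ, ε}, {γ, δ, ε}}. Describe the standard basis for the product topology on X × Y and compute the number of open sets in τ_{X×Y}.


Basis B = {∅ × ∅, {d} × {γ}, {d} × {ε}, {e} × {γ}, {e} × {ε}, {d} × {γ, ε}, {d, e} × {γ}, {d} × {δ, ε}, {d, e} × {ε}, {e} × {γ, ε}, {e} × {δ, ε}, {d} × {γ, δ, ε}, {e} × {γ, δ, ε}, {d, e} × {γ, ε}, {d, e} × {δ, ε}, {d, e} × {γ, δ, ε}}; |τ_{X×Y}| = 36.

Enumerate products U × V with U ∈ τ_X, V ∈ τ_Y (deduplicated):
  ∅ × ∅ = {} (∅)
  {d} × {γ} = {(d,γ)}
  {d} × {ε} = {(d,ε)}
  {e} × {γ} = {(e,γ)}
  {e} × {ε} = {(e,ε)}
  {d} × {γ, ε} = {(d,γ), (d,ε)}
  {d, e} × {γ} = {(d,γ), (e,γ)}
  {d} × {δ, ε} = {(d,δ), (d,ε)}
  {d, e} × {ε} = {(d,ε), (e,ε)}
  {e} × {γ, ε} = {(e,γ), (e,ε)}
  {e} × {δ, ε} = {(e,δ), (e,ε)}
  {d} × {γ, δ, ε} = {(d,γ), (d,δ), (d,ε)}
  {e} × {γ, δ, ε} = {(e,γ), (e,δ), (e,ε)}
  {d, e} × {γ, ε} = {(d,γ), (d,ε), (e,γ), (e,ε)}
  {d, e} × {δ, ε} = {(d,δ), (d,ε), (e,δ), (e,ε)}
  {d, e} × {γ, δ, ε} = {(d,γ), (d,δ), (d,ε), (e,γ), (e,δ), (e,ε)}
These 16 distinct sets form the basis B.
Close under arbitrary unions to get τ_{X×Y}; counting gives |τ_{X×Y}| = 36.


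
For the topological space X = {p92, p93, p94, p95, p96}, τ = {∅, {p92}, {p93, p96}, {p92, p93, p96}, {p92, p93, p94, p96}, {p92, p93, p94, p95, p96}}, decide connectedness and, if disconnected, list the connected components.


(X, τ) is connected.

Find clopen sets (U ∈ τ with X ∖ U ∈ τ):
  U = ∅, X ∖ U = {p92, p93, p94, p95, p96} — both open, so U is clopen.
  U = {p92, p93, p94, p95, p96}, X ∖ U = ∅ — both open, so U is clopen.
Only trivial clopens (∅ and X) exist, so (X, τ) is connected.
Compute connected components by grouping points that agree on all clopens:
  component: {p92, p93, p94, p95, p96}


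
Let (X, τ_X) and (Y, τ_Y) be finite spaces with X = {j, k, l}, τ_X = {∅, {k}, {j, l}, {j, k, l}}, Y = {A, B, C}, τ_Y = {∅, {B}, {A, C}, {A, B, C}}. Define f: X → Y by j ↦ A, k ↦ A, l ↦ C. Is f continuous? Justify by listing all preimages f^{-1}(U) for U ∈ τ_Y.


f IS continuous.

Compute f^{-1}(U) for each U ∈ τ_Y:
  U = ∅: f^{-1}(U) = ∅ ∈ τ_X ✓.
  U = {B}: f^{-1}(U) = ∅ ∈ τ_X ✓.
  U = {A, C}: f^{-1}(U) = {j, k, l} ∈ τ_X ✓.
  U = {A, B, C}: f^{-1}(U) = {j, k, l} ∈ τ_X ✓.
Every preimage lies in τ_X, so f IS continuous.


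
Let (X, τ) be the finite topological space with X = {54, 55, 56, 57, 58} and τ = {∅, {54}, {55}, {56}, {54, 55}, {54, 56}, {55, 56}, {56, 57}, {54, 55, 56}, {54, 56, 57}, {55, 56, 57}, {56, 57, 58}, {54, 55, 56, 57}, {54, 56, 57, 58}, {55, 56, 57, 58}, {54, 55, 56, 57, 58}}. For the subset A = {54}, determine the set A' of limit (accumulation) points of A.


A' = ∅

For each x ∈ X, list the open sets U ∈ τ with x ∈ U, then check whether U ∩ (A ∖ {x}) ≠ ∅ for every such U.
  x = 54: open {54} ∋ x has {54} ∩ (A ∖ {54}) = ∅, so x is NOT a limit point.
  x = 55: open {55} ∋ x has {55} ∩ (A ∖ {55}) = ∅, so x is NOT a limit point.
  x = 56: open {56} ∋ x has {56} ∩ (A ∖ {56}) = ∅, so x is NOT a limit point.
  x = 57: open {56, 57} ∋ x has {56, 57} ∩ (A ∖ {57}) = ∅, so x is NOT a limit point.
  x = 58: open {56, 57, 58} ∋ x has {56, 57, 58} ∩ (A ∖ {58}) = ∅, so x is NOT a limit point.
Collecting: A' = ∅.


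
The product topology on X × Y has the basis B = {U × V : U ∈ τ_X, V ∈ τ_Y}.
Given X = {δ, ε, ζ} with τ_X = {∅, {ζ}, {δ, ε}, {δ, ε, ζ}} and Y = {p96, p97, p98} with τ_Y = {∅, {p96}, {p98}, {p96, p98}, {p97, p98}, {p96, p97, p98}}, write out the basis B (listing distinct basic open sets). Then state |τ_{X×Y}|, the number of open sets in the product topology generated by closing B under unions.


Basis B = {∅ × ∅, {ζ} × {p96}, {ζ} × {p98}, {δ, ε} × {p96}, {δ, ε} × {p98}, {ζ} × {p96, p98}, {ζ} × {p97, p98}, {δ, ε, ζ} × {p96}, {δ, ε, ζ} × {p98}, {ζ} × {p96, p97, p98}, {δ, ε} × {p96, p98}, {δ, ε} × {p97, p98}, {δ, ε} × {p96, p97, p98}, {δ, ε, ζ} × {p96, p98}, {δ, ε, ζ} × {p97, p98}, {δ, ε, ζ} × {p96, p97, p98}}; |τ_{X×Y}| = 36.

Enumerate products U × V with U ∈ τ_X, V ∈ τ_Y (deduplicated):
  ∅ × ∅ = {} (∅)
  {ζ} × {p96} = {(ζ,p96)}
  {ζ} × {p98} = {(ζ,p98)}
  {δ, ε} × {p96} = {(δ,p96), (ε,p96)}
  {δ, ε} × {p98} = {(δ,p98), (ε,p98)}
  {ζ} × {p96, p98} = {(ζ,p96), (ζ,p98)}
  {ζ} × {p97, p98} = {(ζ,p97), (ζ,p98)}
  {δ, ε, ζ} × {p96} = {(δ,p96), (ε,p96), (ζ,p96)}
  {δ, ε, ζ} × {p98} = {(δ,p98), (ε,p98), (ζ,p98)}
  {ζ} × {p96, p97, p98} = {(ζ,p96), (ζ,p97), (ζ,p98)}
  {δ, ε} × {p96, p98} = {(δ,p96), (δ,p98), (ε,p96), (ε,p98)}
  {δ, ε} × {p97, p98} = {(δ,p97), (δ,p98), (ε,p97), (ε,p98)}
  {δ, ε} × {p96, p97, p98} = {(δ,p96), (δ,p97), (δ,p98), (ε,p96), (ε,p97), (ε,p98)}
  {δ, ε, ζ} × {p96, p98} = {(δ,p96), (δ,p98), (ε,p96), (ε,p98), (ζ,p96), (ζ,p98)}
  {δ, ε, ζ} × {p97, p98} = {(δ,p97), (δ,p98), (ε,p97), (ε,p98), (ζ,p97), (ζ,p98)}
  {δ, ε, ζ} × {p96, p97, p98} = {(δ,p96), (δ,p97), (δ,p98), (ε,p96), (ε,p97), (ε,p98), (ζ,p96), (ζ,p97), (ζ,p98)}
These 16 distinct sets form the basis B.
Close under arbitrary unions to get τ_{X×Y}; counting gives |τ_{X×Y}| = 36.


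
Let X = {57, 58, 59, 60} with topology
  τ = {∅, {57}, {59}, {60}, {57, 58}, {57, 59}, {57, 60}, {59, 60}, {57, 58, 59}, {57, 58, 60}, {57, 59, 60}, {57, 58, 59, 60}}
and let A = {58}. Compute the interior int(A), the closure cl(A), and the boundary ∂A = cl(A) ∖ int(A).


int(A) = ∅, cl(A) = {58}, ∂A = {58}.

Closed sets in (X, τ) are complements of opens:
  closed(X, τ) = {∅, {58}, {59}, {60}, {57, 58}, {58, 59}, {58, 60}, {59, 60}, {57, 58, 59}, {57, 58, 60}, {58, 59, 60}, {57, 58, 59, 60}}.
int(A) = ⋃ {U ∈ τ : U ⊆ A}. Opens contained in A: ∅.
Taking the union of these: int(A) = ∅.
cl(A) = ⋂ {C closed : A ⊆ C}. Closed sets containing A: {58}, {57, 58}, {58, 59}, {58, 60}, {57, 58, 59}, {57, 58, 60}, {58, 59, 60}, {57, 58, 59, 60}.
Intersecting these: cl(A) = {58}.
∂A = cl(A) ∖ int(A) = {58} ∖ ∅ = {58}.


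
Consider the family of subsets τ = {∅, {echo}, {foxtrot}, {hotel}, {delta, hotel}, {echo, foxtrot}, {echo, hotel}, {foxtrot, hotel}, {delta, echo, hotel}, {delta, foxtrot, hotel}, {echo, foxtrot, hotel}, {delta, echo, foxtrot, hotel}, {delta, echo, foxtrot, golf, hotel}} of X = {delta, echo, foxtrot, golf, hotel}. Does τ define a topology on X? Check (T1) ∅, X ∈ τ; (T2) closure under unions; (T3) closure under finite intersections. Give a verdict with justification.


τ IS a topology on X.

Axiom (T1): ∅ ∈ τ? Yes; X ∈ τ? Yes.
Axiom (T2/T3): check pairwise unions and intersections of members of τ.
All pairwise intersections and unions checked — each lies in τ. Therefore τ satisfies (T1), (T2), (T3): it IS a topology on X.


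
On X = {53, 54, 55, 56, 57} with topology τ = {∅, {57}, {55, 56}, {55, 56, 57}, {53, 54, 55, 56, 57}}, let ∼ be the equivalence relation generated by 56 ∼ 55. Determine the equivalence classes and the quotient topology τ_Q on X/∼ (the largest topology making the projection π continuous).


X/∼ = {[53], [54], [55=56], [57]}; |τ_Q| = 5.

Equivalence classes: [53], [54], [55=56], [57].
Quotient map π: X → X/∼ sends 53 ↦ [53], 54 ↦ [54], 55 ↦ [55=56], 56 ↦ [55=56], 57 ↦ [57].
For each subset V ⊆ X/∼, compute π^{-1}(V) ⊆ X and check whether π^{-1}(V) ∈ τ. V is open in τ_Q iff π^{-1}(V) ∈ τ.
  V = {}: π^{-1}(V) = ∅ ∈ τ ✓.
  V = {[53]}: π^{-1}(V) = {53} ∉ τ ✗.
  V = {[54]}: π^{-1}(V) = {54} ∉ τ ✗.
  V = {[53], [54]}: π^{-1}(V) = {53, 54} ∉ τ ✗.
  V = {[55=56]}: π^{-1}(V) = {55, 56} ∈ τ ✓.
  V = {[53], [55=56]}: π^{-1}(V) = {53, 55, 56} ∉ τ ✗.
  V = {[54], [55=56]}: π^{-1}(V) = {54, 55, 56} ∉ τ ✗.
  V = {[53], [54], [55=56]}: π^{-1}(V) = {53, 54, 55, 56} ∉ τ ✗.
  V = {[57]}: π^{-1}(V) = {57} ∈ τ ✓.
  V = {[53], [57]}: π^{-1}(V) = {53, 57} ∉ τ ✗.
  V = {[54], [57]}: π^{-1}(V) = {54, 57} ∉ τ ✗.
  V = {[53], [54], [57]}: π^{-1}(V) = {53, 54, 57} ∉ τ ✗.
  V = {[55=56], [57]}: π^{-1}(V) = {55, 56, 57} ∈ τ ✓.
  V = {[53], [55=56], [57]}: π^{-1}(V) = {53, 55, 56, 57} ∉ τ ✗.
  V = {[54], [55=56], [57]}: π^{-1}(V) = {54, 55, 56, 57} ∉ τ ✗.
  V = {[53], [54], [55=56], [57]}: π^{-1}(V) = {53, 54, 55, 56, 57} ∈ τ ✓.
Open sets in the quotient: τ_Q = {{}, {[55=56]}, {[57]}, {[55=56], [57]}, {[53], [54], [55=56], [57]}} (5 elements).


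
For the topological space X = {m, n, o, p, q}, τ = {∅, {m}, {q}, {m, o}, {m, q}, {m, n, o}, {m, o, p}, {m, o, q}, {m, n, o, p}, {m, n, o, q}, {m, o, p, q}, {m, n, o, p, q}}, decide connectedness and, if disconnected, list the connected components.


(X, τ) is disconnected; components = [{q}, {m, n, o, p}].

Find clopen sets (U ∈ τ with X ∖ U ∈ τ):
  U = ∅, X ∖ U = {m, n, o, p, q} — both open, so U is clopen.
  U = {q}, X ∖ U = {m, n, o, p} — both open, so U is clopen.
  U = {m, n, o, p}, X ∖ U = {q} — both open, so U is clopen.
  U = {m, n, o, p, q}, X ∖ U = ∅ — both open, so U is clopen.
Nontrivial clopen(s) exist: e.g. {q}. So (X, τ) is disconnected.
Compute connected components by grouping points that agree on all clopens:
  component: {q}
  component: {m, n, o, p}


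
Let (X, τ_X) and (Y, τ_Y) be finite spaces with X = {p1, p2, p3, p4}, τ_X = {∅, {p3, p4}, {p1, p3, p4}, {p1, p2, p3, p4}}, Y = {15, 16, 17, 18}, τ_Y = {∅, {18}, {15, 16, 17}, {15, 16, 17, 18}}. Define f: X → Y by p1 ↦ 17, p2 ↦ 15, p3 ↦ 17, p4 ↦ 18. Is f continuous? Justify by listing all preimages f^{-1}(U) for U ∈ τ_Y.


f is NOT continuous.

Compute f^{-1}(U) for each U ∈ τ_Y:
  U = ∅: f^{-1}(U) = ∅ ∈ τ_X ✓.
  U = {18}: f^{-1}(U) = {p4} ∉ τ_X ✗.
  U = {15, 16, 17}: f^{-1}(U) = {p1, p2, p3} ∉ τ_X ✗.
  U = {15, 16, 17, 18}: f^{-1}(U) = {p1, p2, p3, p4} ∈ τ_X ✓.
Found U = {18} with f^{-1}(U) = {p4} not in τ_X. Therefore f is NOT continuous.


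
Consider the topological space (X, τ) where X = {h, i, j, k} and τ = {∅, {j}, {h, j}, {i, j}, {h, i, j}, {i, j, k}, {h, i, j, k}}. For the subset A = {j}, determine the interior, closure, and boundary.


int(A) = {j}, cl(A) = {h, i, j, k}, ∂A = {h, i, k}.

Closed sets in (X, τ) are complements of opens:
  closed(X, τ) = {∅, {h}, {k}, {h, k}, {i, k}, {h, i, k}, {h, i, j, k}}.
int(A) = ⋃ {U ∈ τ : U ⊆ A}. Opens contained in A: ∅, {j}.
Taking the union of these: int(A) = {j}.
cl(A) = ⋂ {C closed : A ⊆ C}. Closed sets containing A: {h, i, j, k}.
Intersecting these: cl(A) = {h, i, j, k}.
∂A = cl(A) ∖ int(A) = {h, i, j, k} ∖ {j} = {h, i, k}.


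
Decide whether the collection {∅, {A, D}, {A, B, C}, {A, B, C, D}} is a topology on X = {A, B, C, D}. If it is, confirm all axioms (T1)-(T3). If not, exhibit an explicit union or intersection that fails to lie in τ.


τ is NOT a topology on X.

Axiom (T1): ∅ ∈ τ? Yes; X ∈ τ? Yes.
Axiom (T2/T3): check pairwise unions and intersections of members of τ.
Counterexample for (T3): {A, D} ∩ {A, B, C} = {A} ∉ τ. Therefore τ is NOT a topology.


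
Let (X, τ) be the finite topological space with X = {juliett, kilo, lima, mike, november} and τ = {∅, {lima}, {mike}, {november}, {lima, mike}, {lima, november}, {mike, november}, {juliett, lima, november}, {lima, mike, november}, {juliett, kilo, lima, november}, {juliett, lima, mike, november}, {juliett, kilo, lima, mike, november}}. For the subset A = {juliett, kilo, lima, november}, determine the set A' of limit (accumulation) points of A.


A' = {juliett, kilo}

For each x ∈ X, list the open sets U ∈ τ with x ∈ U, then check whether U ∩ (A ∖ {x}) ≠ ∅ for every such U.
  x = juliett: opens ∋ x are {juliett, lima, november}, {juliett, kilo, lima, november}, {juliett, lima, mike, november}, {juliett, kilo, lima, mike, november}; each meets A ∖ {juliett}, so x IS a limit point.
  x = kilo: opens ∋ x are {juliett, kilo, lima, november}, {juliett, kilo, lima, mike, november}; each meets A ∖ {kilo}, so x IS a limit point.
  x = lima: open {lima} ∋ x has {lima} ∩ (A ∖ {lima}) = ∅, so x is NOT a limit point.
  x = mike: open {mike} ∋ x has {mike} ∩ (A ∖ {mike}) = ∅, so x is NOT a limit point.
  x = november: open {november} ∋ x has {november} ∩ (A ∖ {november}) = ∅, so x is NOT a limit point.
Collecting: A' = {juliett, kilo}.


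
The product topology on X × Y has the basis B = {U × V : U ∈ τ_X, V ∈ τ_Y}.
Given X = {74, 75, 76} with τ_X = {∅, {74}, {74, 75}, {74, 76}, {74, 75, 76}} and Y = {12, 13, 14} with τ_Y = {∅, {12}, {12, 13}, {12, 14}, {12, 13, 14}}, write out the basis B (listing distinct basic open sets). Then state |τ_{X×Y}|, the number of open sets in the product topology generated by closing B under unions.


Basis B = {∅ × ∅, {74} × {12}, {74} × {12, 13}, {74} × {12, 14}, {74, 75} × {12}, {74, 76} × {12}, {74} × {12, 13, 14}, {74, 75, 76} × {12}, {74, 75} × {12, 13}, {74, 76} × {12, 13}, {74, 75} × {12, 14}, {74, 76} × {12, 14}, {74, 75} × {12, 13, 14}, {74, 76} × {12, 13, 14}, {74, 75, 76} × {12, 13}, {74, 75, 76} × {12, 14}, {74, 75, 76} × {12, 13, 14}}; |τ_{X×Y}| = 48.

Enumerate products U × V with U ∈ τ_X, V ∈ τ_Y (deduplicated):
  ∅ × ∅ = {} (∅)
  {74} × {12} = {(74,12)}
  {74} × {12, 13} = {(74,12), (74,13)}
  {74} × {12, 14} = {(74,12), (74,14)}
  {74, 75} × {12} = {(74,12), (75,12)}
  {74, 76} × {12} = {(74,12), (76,12)}
  {74} × {12, 13, 14} = {(74,12), (74,13), (74,14)}
  {74, 75, 76} × {12} = {(74,12), (75,12), (76,12)}
  {74, 75} × {12, 13} = {(74,12), (74,13), (75,12), (75,13)}
  {74, 76} × {12, 13} = {(74,12), (74,13), (76,12), (76,13)}
  {74, 75} × {12, 14} = {(74,12), (74,14), (75,12), (75,14)}
  {74, 76} × {12, 14} = {(74,12), (74,14), (76,12), (76,14)}
  {74, 75} × {12, 13, 14} = {(74,12), (74,13), (74,14), (75,12), (75,13), (75,14)}
  {74, 76} × {12, 13, 14} = {(74,12), (74,13), (74,14), (76,12), (76,13), (76,14)}
  {74, 75, 76} × {12, 13} = {(74,12), (74,13), (75,12), (75,13), (76,12), (76,13)}
  {74, 75, 76} × {12, 14} = {(74,12), (74,14), (75,12), (75,14), (76,12), (76,14)}
  {74, 75, 76} × {12, 13, 14} = {(74,12), (74,13), (74,14), (75,12), (75,13), (75,14), (76,12), (76,13), (76,14)}
These 17 distinct sets form the basis B.
Close under arbitrary unions to get τ_{X×Y}; counting gives |τ_{X×Y}| = 48.


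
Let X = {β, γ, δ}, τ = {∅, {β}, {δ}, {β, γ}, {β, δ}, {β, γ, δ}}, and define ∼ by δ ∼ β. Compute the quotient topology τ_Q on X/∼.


X/∼ = {[β=δ], [γ]}; |τ_Q| = 3.

Equivalence classes: [β=δ], [γ].
Quotient map π: X → X/∼ sends β ↦ [β=δ], γ ↦ [γ], δ ↦ [β=δ].
For each subset V ⊆ X/∼, compute π^{-1}(V) ⊆ X and check whether π^{-1}(V) ∈ τ. V is open in τ_Q iff π^{-1}(V) ∈ τ.
  V = {}: π^{-1}(V) = ∅ ∈ τ ✓.
  V = {[β=δ]}: π^{-1}(V) = {β, δ} ∈ τ ✓.
  V = {[γ]}: π^{-1}(V) = {γ} ∉ τ ✗.
  V = {[β=δ], [γ]}: π^{-1}(V) = {β, γ, δ} ∈ τ ✓.
Open sets in the quotient: τ_Q = {{}, {[β=δ]}, {[β=δ], [γ]}} (3 elements).


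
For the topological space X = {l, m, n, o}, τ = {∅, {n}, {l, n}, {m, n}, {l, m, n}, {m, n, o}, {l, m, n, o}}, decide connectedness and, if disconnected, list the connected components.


(X, τ) is connected.

Find clopen sets (U ∈ τ with X ∖ U ∈ τ):
  U = ∅, X ∖ U = {l, m, n, o} — both open, so U is clopen.
  U = {l, m, n, o}, X ∖ U = ∅ — both open, so U is clopen.
Only trivial clopens (∅ and X) exist, so (X, τ) is connected.
Compute connected components by grouping points that agree on all clopens:
  component: {l, m, n, o}


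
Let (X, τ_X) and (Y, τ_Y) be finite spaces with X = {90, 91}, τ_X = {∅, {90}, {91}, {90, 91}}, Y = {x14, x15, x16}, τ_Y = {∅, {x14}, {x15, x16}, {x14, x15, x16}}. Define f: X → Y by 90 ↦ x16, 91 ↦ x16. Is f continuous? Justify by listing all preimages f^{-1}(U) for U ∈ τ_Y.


f IS continuous.

Compute f^{-1}(U) for each U ∈ τ_Y:
  U = ∅: f^{-1}(U) = ∅ ∈ τ_X ✓.
  U = {x14}: f^{-1}(U) = ∅ ∈ τ_X ✓.
  U = {x15, x16}: f^{-1}(U) = {90, 91} ∈ τ_X ✓.
  U = {x14, x15, x16}: f^{-1}(U) = {90, 91} ∈ τ_X ✓.
Every preimage lies in τ_X, so f IS continuous.


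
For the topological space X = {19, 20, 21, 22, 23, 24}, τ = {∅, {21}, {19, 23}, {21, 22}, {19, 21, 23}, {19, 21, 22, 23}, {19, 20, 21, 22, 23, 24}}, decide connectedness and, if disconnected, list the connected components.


(X, τ) is connected.

Find clopen sets (U ∈ τ with X ∖ U ∈ τ):
  U = ∅, X ∖ U = {19, 20, 21, 22, 23, 24} — both open, so U is clopen.
  U = {19, 20, 21, 22, 23, 24}, X ∖ U = ∅ — both open, so U is clopen.
Only trivial clopens (∅ and X) exist, so (X, τ) is connected.
Compute connected components by grouping points that agree on all clopens:
  component: {19, 20, 21, 22, 23, 24}


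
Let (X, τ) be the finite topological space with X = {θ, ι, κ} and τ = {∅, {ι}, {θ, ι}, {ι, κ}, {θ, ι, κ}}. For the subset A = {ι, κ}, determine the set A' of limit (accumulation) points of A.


A' = {θ, κ}

For each x ∈ X, list the open sets U ∈ τ with x ∈ U, then check whether U ∩ (A ∖ {x}) ≠ ∅ for every such U.
  x = θ: opens ∋ x are {θ, ι}, {θ, ι, κ}; each meets A ∖ {θ}, so x IS a limit point.
  x = ι: open {ι} ∋ x has {ι} ∩ (A ∖ {ι}) = ∅, so x is NOT a limit point.
  x = κ: opens ∋ x are {ι, κ}, {θ, ι, κ}; each meets A ∖ {κ}, so x IS a limit point.
Collecting: A' = {θ, κ}.


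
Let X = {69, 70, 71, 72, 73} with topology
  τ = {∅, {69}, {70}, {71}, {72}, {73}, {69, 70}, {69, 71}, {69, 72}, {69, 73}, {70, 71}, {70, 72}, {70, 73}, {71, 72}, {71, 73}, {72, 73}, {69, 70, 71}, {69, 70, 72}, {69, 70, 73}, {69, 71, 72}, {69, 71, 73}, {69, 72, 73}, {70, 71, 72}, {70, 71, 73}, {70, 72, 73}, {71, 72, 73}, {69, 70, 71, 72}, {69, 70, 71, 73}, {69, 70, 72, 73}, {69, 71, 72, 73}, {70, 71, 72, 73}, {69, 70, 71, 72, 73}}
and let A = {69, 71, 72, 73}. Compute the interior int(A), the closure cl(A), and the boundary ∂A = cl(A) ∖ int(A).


int(A) = {69, 71, 72, 73}, cl(A) = {69, 71, 72, 73}, ∂A = ∅.

Closed sets in (X, τ) are complements of opens:
  closed(X, τ) = {∅, {69}, {70}, {71}, {72}, {73}, {69, 70}, {69, 71}, {69, 72}, {69, 73}, {70, 71}, {70, 72}, {70, 73}, {71, 72}, {71, 73}, {72, 73}, {69, 70, 71}, {69, 70, 72}, {69, 70, 73}, {69, 71, 72}, {69, 71, 73}, {69, 72, 73}, {70, 71, 72}, {70, 71, 73}, {70, 72, 73}, {71, 72, 73}, {69, 70, 71, 72}, {69, 70, 71, 73}, {69, 70, 72, 73}, {69, 71, 72, 73}, {70, 71, 72, 73}, {69, 70, 71, 72, 73}}.
int(A) = ⋃ {U ∈ τ : U ⊆ A}. Opens contained in A: ∅, {69}, {71}, {72}, {73}, {69, 71}, {69, 72}, {69, 73}, {71, 72}, {71, 73}, {72, 73}, {69, 71, 72}, {69, 71, 73}, {69, 72, 73}, {71, 72, 73}, {69, 71, 72, 73}.
Taking the union of these: int(A) = {69, 71, 72, 73}.
cl(A) = ⋂ {C closed : A ⊆ C}. Closed sets containing A: {69, 71, 72, 73}, {69, 70, 71, 72, 73}.
Intersecting these: cl(A) = {69, 71, 72, 73}.
∂A = cl(A) ∖ int(A) = {69, 71, 72, 73} ∖ {69, 71, 72, 73} = ∅.


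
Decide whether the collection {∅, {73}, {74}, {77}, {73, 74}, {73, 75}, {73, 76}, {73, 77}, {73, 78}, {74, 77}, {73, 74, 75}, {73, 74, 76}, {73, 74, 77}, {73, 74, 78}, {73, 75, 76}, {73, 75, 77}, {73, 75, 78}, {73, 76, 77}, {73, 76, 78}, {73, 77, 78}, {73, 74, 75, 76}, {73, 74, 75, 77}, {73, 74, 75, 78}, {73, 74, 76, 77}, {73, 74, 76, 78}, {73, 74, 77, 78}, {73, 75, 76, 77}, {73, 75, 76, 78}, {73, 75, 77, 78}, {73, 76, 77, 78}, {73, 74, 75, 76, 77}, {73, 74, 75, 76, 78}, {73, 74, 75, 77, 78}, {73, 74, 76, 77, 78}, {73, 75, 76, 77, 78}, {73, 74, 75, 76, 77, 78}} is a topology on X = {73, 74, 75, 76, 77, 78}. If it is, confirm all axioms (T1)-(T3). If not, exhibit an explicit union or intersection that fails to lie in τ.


τ IS a topology on X.

Axiom (T1): ∅ ∈ τ? Yes; X ∈ τ? Yes.
Axiom (T2/T3): check pairwise unions and intersections of members of τ.
All pairwise intersections and unions checked — each lies in τ. Therefore τ satisfies (T1), (T2), (T3): it IS a topology on X.


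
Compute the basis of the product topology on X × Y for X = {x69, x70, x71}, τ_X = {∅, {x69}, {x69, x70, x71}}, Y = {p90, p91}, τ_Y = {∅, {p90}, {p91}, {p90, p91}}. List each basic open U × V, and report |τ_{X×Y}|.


Basis B = {∅ × ∅, {x69} × {p90}, {x69} × {p91}, {x69} × {p90, p91}, {x69, x70, x71} × {p90}, {x69, x70, x71} × {p91}, {x69, x70, x71} × {p90, p91}}; |τ_{X×Y}| = 9.

Enumerate products U × V with U ∈ τ_X, V ∈ τ_Y (deduplicated):
  ∅ × ∅ = {} (∅)
  {x69} × {p90} = {(x69,p90)}
  {x69} × {p91} = {(x69,p91)}
  {x69} × {p90, p91} = {(x69,p90), (x69,p91)}
  {x69, x70, x71} × {p90} = {(x69,p90), (x70,p90), (x71,p90)}
  {x69, x70, x71} × {p91} = {(x69,p91), (x70,p91), (x71,p91)}
  {x69, x70, x71} × {p90, p91} = {(x69,p90), (x69,p91), (x70,p90), (x70,p91), (x71,p90), (x71,p91)}
These 7 distinct sets form the basis B.
Close under arbitrary unions to get τ_{X×Y}; counting gives |τ_{X×Y}| = 9.


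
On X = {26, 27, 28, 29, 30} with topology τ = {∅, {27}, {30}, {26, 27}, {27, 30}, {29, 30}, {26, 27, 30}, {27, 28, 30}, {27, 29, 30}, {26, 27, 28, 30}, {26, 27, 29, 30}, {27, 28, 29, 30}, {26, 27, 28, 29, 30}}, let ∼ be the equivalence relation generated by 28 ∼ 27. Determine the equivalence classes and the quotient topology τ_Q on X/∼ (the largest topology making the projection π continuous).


X/∼ = {[26], [27=28], [29], [30]}; |τ_Q| = 7.

Equivalence classes: [26], [27=28], [29], [30].
Quotient map π: X → X/∼ sends 26 ↦ [26], 27 ↦ [27=28], 28 ↦ [27=28], 29 ↦ [29], 30 ↦ [30].
For each subset V ⊆ X/∼, compute π^{-1}(V) ⊆ X and check whether π^{-1}(V) ∈ τ. V is open in τ_Q iff π^{-1}(V) ∈ τ.
  V = {}: π^{-1}(V) = ∅ ∈ τ ✓.
  V = {[26]}: π^{-1}(V) = {26} ∉ τ ✗.
  V = {[27=28]}: π^{-1}(V) = {27, 28} ∉ τ ✗.
  V = {[26], [27=28]}: π^{-1}(V) = {26, 27, 28} ∉ τ ✗.
  V = {[29]}: π^{-1}(V) = {29} ∉ τ ✗.
  V = {[26], [29]}: π^{-1}(V) = {26, 29} ∉ τ ✗.
  V = {[27=28], [29]}: π^{-1}(V) = {27, 28, 29} ∉ τ ✗.
  V = {[26], [27=28], [29]}: π^{-1}(V) = {26, 27, 28, 29} ∉ τ ✗.
  V = {[30]}: π^{-1}(V) = {30} ∈ τ ✓.
  V = {[26], [30]}: π^{-1}(V) = {26, 30} ∉ τ ✗.
  V = {[27=28], [30]}: π^{-1}(V) = {27, 28, 30} ∈ τ ✓.
  V = {[26], [27=28], [30]}: π^{-1}(V) = {26, 27, 28, 30} ∈ τ ✓.
  V = {[29], [30]}: π^{-1}(V) = {29, 30} ∈ τ ✓.
  V = {[26], [29], [30]}: π^{-1}(V) = {26, 29, 30} ∉ τ ✗.
  V = {[27=28], [29], [30]}: π^{-1}(V) = {27, 28, 29, 30} ∈ τ ✓.
  V = {[26], [27=28], [29], [30]}: π^{-1}(V) = {26, 27, 28, 29, 30} ∈ τ ✓.
Open sets in the quotient: τ_Q = {{}, {[30]}, {[27=28], [30]}, {[26], [27=28], [30]}, {[29], [30]}, {[27=28], [29], [30]}, {[26], [27=28], [29], [30]}} (7 elements).


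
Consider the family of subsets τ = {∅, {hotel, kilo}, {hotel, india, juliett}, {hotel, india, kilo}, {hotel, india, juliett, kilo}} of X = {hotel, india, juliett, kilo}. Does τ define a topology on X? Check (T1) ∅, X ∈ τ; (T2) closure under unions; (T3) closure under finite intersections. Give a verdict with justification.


τ is NOT a topology on X.

Axiom (T1): ∅ ∈ τ? Yes; X ∈ τ? Yes.
Axiom (T2/T3): check pairwise unions and intersections of members of τ.
Counterexample for (T3): {hotel, kilo} ∩ {hotel, india, juliett} = {hotel} ∉ τ. Therefore τ is NOT a topology.


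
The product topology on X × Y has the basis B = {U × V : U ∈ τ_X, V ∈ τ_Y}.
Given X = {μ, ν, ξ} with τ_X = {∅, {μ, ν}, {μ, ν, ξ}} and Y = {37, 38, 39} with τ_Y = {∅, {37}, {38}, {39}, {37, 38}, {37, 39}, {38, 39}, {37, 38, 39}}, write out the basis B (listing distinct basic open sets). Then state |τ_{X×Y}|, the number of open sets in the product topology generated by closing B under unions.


Basis B = {∅ × ∅, {μ, ν} × {37}, {μ, ν} × {38}, {μ, ν} × {39}, {μ, ν, ξ} × {37}, {μ, ν, ξ} × {38}, {μ, ν, ξ} × {39}, {μ, ν} × {37, 38}, {μ, ν} × {37, 39}, {μ, ν} × {38, 39}, {μ, ν} × {37, 38, 39}, {μ, ν, ξ} × {37, 38}, {μ, ν, ξ} × {37, 39}, {μ, ν, ξ} × {38, 39}, {μ, ν, ξ} × {37, 38, 39}}; |τ_{X×Y}| = 27.

Enumerate products U × V with U ∈ τ_X, V ∈ τ_Y (deduplicated):
  ∅ × ∅ = {} (∅)
  {μ, ν} × {37} = {(μ,37), (ν,37)}
  {μ, ν} × {38} = {(μ,38), (ν,38)}
  {μ, ν} × {39} = {(μ,39), (ν,39)}
  {μ, ν, ξ} × {37} = {(μ,37), (ν,37), (ξ,37)}
  {μ, ν, ξ} × {38} = {(μ,38), (ν,38), (ξ,38)}
  {μ, ν, ξ} × {39} = {(μ,39), (ν,39), (ξ,39)}
  {μ, ν} × {37, 38} = {(μ,37), (μ,38), (ν,37), (ν,38)}
  {μ, ν} × {37, 39} = {(μ,37), (μ,39), (ν,37), (ν,39)}
  {μ, ν} × {38, 39} = {(μ,38), (μ,39), (ν,38), (ν,39)}
  {μ, ν} × {37, 38, 39} = {(μ,37), (μ,38), (μ,39), (ν,37), (ν,38), (ν,39)}
  {μ, ν, ξ} × {37, 38} = {(μ,37), (μ,38), (ν,37), (ν,38), (ξ,37), (ξ,38)}
  {μ, ν, ξ} × {37, 39} = {(μ,37), (μ,39), (ν,37), (ν,39), (ξ,37), (ξ,39)}
  {μ, ν, ξ} × {38, 39} = {(μ,38), (μ,39), (ν,38), (ν,39), (ξ,38), (ξ,39)}
  {μ, ν, ξ} × {37, 38, 39} = {(μ,37), (μ,38), (μ,39), (ν,37), (ν,38), (ν,39), (ξ,37), (ξ,38), (ξ,39)}
These 15 distinct sets form the basis B.
Close under arbitrary unions to get τ_{X×Y}; counting gives |τ_{X×Y}| = 27.
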